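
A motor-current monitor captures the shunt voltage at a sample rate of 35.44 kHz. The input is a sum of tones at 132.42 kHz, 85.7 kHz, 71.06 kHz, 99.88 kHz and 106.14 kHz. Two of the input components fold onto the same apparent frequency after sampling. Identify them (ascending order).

fs/2 = 17.72 kHz.
132.42 kHz mod fs = 26.1 kHz.
26.1 kHz > fs/2 = 17.72 kHz, folds to fs − 26.1 kHz = 9.34 kHz.
85.7 kHz mod fs = 14.82 kHz.
14.82 kHz ≤ fs/2 = 17.72 kHz, appears at 14.82 kHz.
71.06 kHz mod fs = 0.18 kHz.
0.18 kHz ≤ fs/2 = 17.72 kHz, appears at 0.18 kHz.
99.88 kHz mod fs = 29 kHz.
29 kHz > fs/2 = 17.72 kHz, folds to fs − 29 kHz = 6.44 kHz.
106.14 kHz mod fs = 35.26 kHz.
35.26 kHz > fs/2 = 17.72 kHz, folds to fs − 35.26 kHz = 0.18 kHz.
71.06 kHz and 106.14 kHz both map to 0.18 kHz.

71.06 kHz, 106.14 kHz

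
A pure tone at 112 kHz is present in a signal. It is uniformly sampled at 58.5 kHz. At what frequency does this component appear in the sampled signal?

5 kHz

112 kHz mod fs = 53.5 kHz.
53.5 kHz > fs/2 = 29.25 kHz, folds to fs − 53.5 kHz = 5 kHz.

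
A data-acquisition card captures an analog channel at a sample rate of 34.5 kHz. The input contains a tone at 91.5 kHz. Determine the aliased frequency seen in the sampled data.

12 kHz

91.5 kHz mod fs = 22.5 kHz.
22.5 kHz > fs/2 = 17.25 kHz, folds to fs − 22.5 kHz = 12 kHz.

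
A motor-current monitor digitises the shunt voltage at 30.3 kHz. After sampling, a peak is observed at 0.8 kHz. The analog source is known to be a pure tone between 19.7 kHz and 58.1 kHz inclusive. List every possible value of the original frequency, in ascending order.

Frequencies that alias to 0.8 kHz are k·fs ± 0.8 kHz for integer k ≥ 0.
k=0: 0.8 kHz.
k=1: 29.5 kHz, 31.1 kHz.
k=2: 59.8 kHz, 61.4 kHz.
Within [19.7 kHz, 58.1 kHz]: 29.5 kHz, 31.1 kHz.

29.5 kHz, 31.1 kHz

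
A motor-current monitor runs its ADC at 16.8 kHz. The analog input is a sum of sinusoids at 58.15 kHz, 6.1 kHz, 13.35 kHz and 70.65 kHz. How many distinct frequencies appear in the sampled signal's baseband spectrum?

3

fs/2 = 8.4 kHz.
58.15 kHz mod fs = 7.75 kHz.
7.75 kHz ≤ fs/2 = 8.4 kHz, appears at 7.75 kHz.
6.1 kHz ≤ fs/2 = 8.4 kHz, passes unchanged.
13.35 kHz > fs/2 = 8.4 kHz, folds to fs − 13.35 kHz = 3.45 kHz.
70.65 kHz mod fs = 3.45 kHz.
3.45 kHz ≤ fs/2 = 8.4 kHz, appears at 3.45 kHz.
Distinct values: {3.45 kHz, 6.1 kHz, 7.75 kHz} → 3.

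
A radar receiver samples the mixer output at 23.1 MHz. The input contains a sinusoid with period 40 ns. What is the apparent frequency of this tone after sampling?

1.9 MHz

T = 40 ns → f = 1/T = 25 MHz.
25 MHz mod fs = 1.9 MHz.
1.9 MHz ≤ fs/2 = 11.55 MHz, appears at 1.9 MHz.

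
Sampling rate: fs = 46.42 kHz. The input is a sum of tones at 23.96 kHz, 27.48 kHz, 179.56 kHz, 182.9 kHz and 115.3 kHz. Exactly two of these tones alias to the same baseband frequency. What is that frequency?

fs/2 = 23.21 kHz.
23.96 kHz > fs/2 = 23.21 kHz, folds to fs − 23.96 kHz = 22.46 kHz.
27.48 kHz > fs/2 = 23.21 kHz, folds to fs − 27.48 kHz = 18.94 kHz.
179.56 kHz mod fs = 40.3 kHz.
40.3 kHz > fs/2 = 23.21 kHz, folds to fs − 40.3 kHz = 6.12 kHz.
182.9 kHz mod fs = 43.64 kHz.
43.64 kHz > fs/2 = 23.21 kHz, folds to fs − 43.64 kHz = 2.78 kHz.
115.3 kHz mod fs = 22.46 kHz.
22.46 kHz ≤ fs/2 = 23.21 kHz, appears at 22.46 kHz.
23.96 kHz and 115.3 kHz both map to 22.46 kHz.

22.46 kHz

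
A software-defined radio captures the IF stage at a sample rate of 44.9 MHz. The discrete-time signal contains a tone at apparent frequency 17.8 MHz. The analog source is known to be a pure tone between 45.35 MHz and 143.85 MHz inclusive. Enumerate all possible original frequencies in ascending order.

62.7 MHz, 72 MHz, 107.6 MHz, 116.9 MHz

Frequencies that alias to 17.8 MHz are k·fs ± 17.8 MHz for integer k ≥ 0.
k=0: 17.8 MHz.
k=1: 27.1 MHz, 62.7 MHz.
k=2: 72 MHz, 107.6 MHz.
k=3: 116.9 MHz, 152.5 MHz.
k=4: 161.8 MHz, 197.4 MHz.
Within [45.35 MHz, 143.85 MHz]: 62.7 MHz, 72 MHz, 107.6 MHz, 116.9 MHz.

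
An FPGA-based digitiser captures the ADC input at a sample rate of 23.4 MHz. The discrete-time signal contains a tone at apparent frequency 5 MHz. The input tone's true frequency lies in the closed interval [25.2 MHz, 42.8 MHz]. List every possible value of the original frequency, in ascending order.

Frequencies that alias to 5 MHz are k·fs ± 5 MHz for integer k ≥ 0.
k=0: 5 MHz.
k=1: 18.4 MHz, 28.4 MHz.
k=2: 41.8 MHz, 51.8 MHz.
k=3: 65.2 MHz, 75.2 MHz.
Within [25.2 MHz, 42.8 MHz]: 28.4 MHz, 41.8 MHz.

28.4 MHz, 41.8 MHz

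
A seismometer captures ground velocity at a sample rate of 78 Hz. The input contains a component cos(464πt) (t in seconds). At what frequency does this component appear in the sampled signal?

ω = 464π rad/s → f = ω/(2π) = 232 Hz.
232 Hz mod fs = 76 Hz.
76 Hz > fs/2 = 39 Hz, folds to fs − 76 Hz = 2 Hz.

2 Hz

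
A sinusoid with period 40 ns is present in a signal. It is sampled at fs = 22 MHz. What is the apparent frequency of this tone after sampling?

3 MHz

T = 40 ns → f = 1/T = 25 MHz.
25 MHz mod fs = 3 MHz.
3 MHz ≤ fs/2 = 11 MHz, appears at 3 MHz.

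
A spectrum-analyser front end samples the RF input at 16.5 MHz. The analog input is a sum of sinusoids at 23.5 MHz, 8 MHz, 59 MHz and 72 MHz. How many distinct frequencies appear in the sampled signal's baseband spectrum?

fs/2 = 8.25 MHz.
23.5 MHz mod fs = 7 MHz.
7 MHz ≤ fs/2 = 8.25 MHz, appears at 7 MHz.
8 MHz ≤ fs/2 = 8.25 MHz, passes unchanged.
59 MHz mod fs = 9.5 MHz.
9.5 MHz > fs/2 = 8.25 MHz, folds to fs − 9.5 MHz = 7 MHz.
72 MHz mod fs = 6 MHz.
6 MHz ≤ fs/2 = 8.25 MHz, appears at 6 MHz.
Distinct values: {6 MHz, 7 MHz, 8 MHz} → 3.

3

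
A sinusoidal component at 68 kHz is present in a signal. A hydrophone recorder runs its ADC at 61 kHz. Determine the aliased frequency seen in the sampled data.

68 kHz mod fs = 7 kHz.
7 kHz ≤ fs/2 = 30.5 kHz, appears at 7 kHz.

7 kHz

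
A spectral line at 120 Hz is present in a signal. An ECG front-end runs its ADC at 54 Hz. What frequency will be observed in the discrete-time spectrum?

120 Hz mod fs = 12 Hz.
12 Hz ≤ fs/2 = 27 Hz, appears at 12 Hz.

12 Hz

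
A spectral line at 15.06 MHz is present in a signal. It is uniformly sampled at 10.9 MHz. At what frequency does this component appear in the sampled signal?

4.16 MHz

15.06 MHz mod fs = 4.16 MHz.
4.16 MHz ≤ fs/2 = 5.45 MHz, appears at 4.16 MHz.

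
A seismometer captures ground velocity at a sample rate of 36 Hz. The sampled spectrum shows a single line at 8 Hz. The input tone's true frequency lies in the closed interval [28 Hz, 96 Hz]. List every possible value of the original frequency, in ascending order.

Frequencies that alias to 8 Hz are k·fs ± 8 Hz for integer k ≥ 0.
k=0: 8 Hz.
k=1: 28 Hz, 44 Hz.
k=2: 64 Hz, 80 Hz.
k=3: 100 Hz, 116 Hz.
Within [28 Hz, 96 Hz]: 28 Hz, 44 Hz, 64 Hz, 80 Hz.

28 Hz, 44 Hz, 64 Hz, 80 Hz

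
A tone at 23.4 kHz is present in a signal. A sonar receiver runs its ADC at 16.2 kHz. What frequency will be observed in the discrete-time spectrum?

23.4 kHz mod fs = 7.2 kHz.
7.2 kHz ≤ fs/2 = 8.1 kHz, appears at 7.2 kHz.

7.2 kHz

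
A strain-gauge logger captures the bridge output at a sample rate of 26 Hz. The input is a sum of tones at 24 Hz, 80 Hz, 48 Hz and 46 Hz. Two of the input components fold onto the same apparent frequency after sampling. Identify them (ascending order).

24 Hz, 80 Hz

fs/2 = 13 Hz.
24 Hz > fs/2 = 13 Hz, folds to fs − 24 Hz = 2 Hz.
80 Hz mod fs = 2 Hz.
2 Hz ≤ fs/2 = 13 Hz, appears at 2 Hz.
48 Hz mod fs = 22 Hz.
22 Hz > fs/2 = 13 Hz, folds to fs − 22 Hz = 4 Hz.
46 Hz mod fs = 20 Hz.
20 Hz > fs/2 = 13 Hz, folds to fs − 20 Hz = 6 Hz.
24 Hz and 80 Hz both map to 2 Hz.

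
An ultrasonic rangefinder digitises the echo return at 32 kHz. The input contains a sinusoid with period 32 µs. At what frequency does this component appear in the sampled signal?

T = 32 µs → f = 1/T = 31.25 kHz.
31.25 kHz > fs/2 = 16 kHz, folds to fs − 31.25 kHz = 0.75 kHz.

0.75 kHz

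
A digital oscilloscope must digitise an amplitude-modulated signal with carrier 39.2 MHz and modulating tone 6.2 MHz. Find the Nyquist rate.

90.8 MHz

AM sidebands sit at fc ± fm = 33 MHz and 45.4 MHz.
Highest-frequency component: 45.4 MHz.
Nyquist rate = 2 × 45.4 MHz = 90.8 MHz.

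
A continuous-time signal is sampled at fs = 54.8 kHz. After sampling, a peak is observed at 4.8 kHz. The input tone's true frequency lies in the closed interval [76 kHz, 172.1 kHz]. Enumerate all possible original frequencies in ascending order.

Frequencies that alias to 4.8 kHz are k·fs ± 4.8 kHz for integer k ≥ 0.
k=0: 4.8 kHz.
k=1: 50 kHz, 59.6 kHz.
k=2: 104.8 kHz, 114.4 kHz.
k=3: 159.6 kHz, 169.2 kHz.
k=4: 214.4 kHz, 224 kHz.
Within [76 kHz, 172.1 kHz]: 104.8 kHz, 114.4 kHz, 159.6 kHz, 169.2 kHz.

104.8 kHz, 114.4 kHz, 159.6 kHz, 169.2 kHz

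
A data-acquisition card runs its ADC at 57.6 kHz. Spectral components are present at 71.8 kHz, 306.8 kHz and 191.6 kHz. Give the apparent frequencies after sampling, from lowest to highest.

14.2 kHz, 18.8 kHz

fs/2 = 28.8 kHz.
71.8 kHz mod fs = 14.2 kHz.
14.2 kHz ≤ fs/2 = 28.8 kHz, appears at 14.2 kHz.
306.8 kHz mod fs = 18.8 kHz.
18.8 kHz ≤ fs/2 = 28.8 kHz, appears at 18.8 kHz.
191.6 kHz mod fs = 18.8 kHz.
18.8 kHz ≤ fs/2 = 28.8 kHz, appears at 18.8 kHz.
Distinct values: {14.2 kHz, 18.8 kHz}.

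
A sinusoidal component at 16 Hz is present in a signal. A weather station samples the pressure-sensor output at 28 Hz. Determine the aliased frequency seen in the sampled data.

16 Hz > fs/2 = 14 Hz, folds to fs − 16 Hz = 12 Hz.

12 Hz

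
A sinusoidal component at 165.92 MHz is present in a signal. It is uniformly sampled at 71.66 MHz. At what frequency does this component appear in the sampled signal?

22.6 MHz

165.92 MHz mod fs = 22.6 MHz.
22.6 MHz ≤ fs/2 = 35.83 MHz, appears at 22.6 MHz.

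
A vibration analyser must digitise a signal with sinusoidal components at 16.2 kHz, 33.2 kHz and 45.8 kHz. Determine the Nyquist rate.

91.6 kHz

Highest-frequency component: 45.8 kHz.
Nyquist rate = 2 × 45.8 kHz = 91.6 kHz.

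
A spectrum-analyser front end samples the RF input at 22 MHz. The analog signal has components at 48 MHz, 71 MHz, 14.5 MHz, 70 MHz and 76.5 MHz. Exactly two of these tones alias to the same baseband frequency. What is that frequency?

4 MHz

fs/2 = 11 MHz.
48 MHz mod fs = 4 MHz.
4 MHz ≤ fs/2 = 11 MHz, appears at 4 MHz.
71 MHz mod fs = 5 MHz.
5 MHz ≤ fs/2 = 11 MHz, appears at 5 MHz.
14.5 MHz > fs/2 = 11 MHz, folds to fs − 14.5 MHz = 7.5 MHz.
70 MHz mod fs = 4 MHz.
4 MHz ≤ fs/2 = 11 MHz, appears at 4 MHz.
76.5 MHz mod fs = 10.5 MHz.
10.5 MHz ≤ fs/2 = 11 MHz, appears at 10.5 MHz.
48 MHz and 70 MHz both map to 4 MHz.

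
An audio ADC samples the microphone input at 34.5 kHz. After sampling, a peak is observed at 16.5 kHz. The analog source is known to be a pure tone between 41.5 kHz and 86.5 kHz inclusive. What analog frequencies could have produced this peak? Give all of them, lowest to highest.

51 kHz, 52.5 kHz, 85.5 kHz

Frequencies that alias to 16.5 kHz are k·fs ± 16.5 kHz for integer k ≥ 0.
k=0: 16.5 kHz.
k=1: 18 kHz, 51 kHz.
k=2: 52.5 kHz, 85.5 kHz.
k=3: 87 kHz, 120 kHz.
Within [41.5 kHz, 86.5 kHz]: 51 kHz, 52.5 kHz, 85.5 kHz.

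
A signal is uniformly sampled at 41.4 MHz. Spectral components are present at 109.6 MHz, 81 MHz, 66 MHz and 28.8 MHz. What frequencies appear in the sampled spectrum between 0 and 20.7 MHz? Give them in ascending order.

fs/2 = 20.7 MHz.
109.6 MHz mod fs = 26.8 MHz.
26.8 MHz > fs/2 = 20.7 MHz, folds to fs − 26.8 MHz = 14.6 MHz.
81 MHz mod fs = 39.6 MHz.
39.6 MHz > fs/2 = 20.7 MHz, folds to fs − 39.6 MHz = 1.8 MHz.
66 MHz mod fs = 24.6 MHz.
24.6 MHz > fs/2 = 20.7 MHz, folds to fs − 24.6 MHz = 16.8 MHz.
28.8 MHz > fs/2 = 20.7 MHz, folds to fs − 28.8 MHz = 12.6 MHz.
Distinct values: {1.8 MHz, 12.6 MHz, 14.6 MHz, 16.8 MHz}.

1.8 MHz, 12.6 MHz, 14.6 MHz, 16.8 MHz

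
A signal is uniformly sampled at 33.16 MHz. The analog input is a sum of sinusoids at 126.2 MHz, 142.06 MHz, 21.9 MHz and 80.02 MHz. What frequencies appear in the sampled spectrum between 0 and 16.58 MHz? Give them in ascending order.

6.44 MHz, 9.42 MHz, 11.26 MHz, 13.7 MHz

fs/2 = 16.58 MHz.
126.2 MHz mod fs = 26.72 MHz.
26.72 MHz > fs/2 = 16.58 MHz, folds to fs − 26.72 MHz = 6.44 MHz.
142.06 MHz mod fs = 9.42 MHz.
9.42 MHz ≤ fs/2 = 16.58 MHz, appears at 9.42 MHz.
21.9 MHz > fs/2 = 16.58 MHz, folds to fs − 21.9 MHz = 11.26 MHz.
80.02 MHz mod fs = 13.7 MHz.
13.7 MHz ≤ fs/2 = 16.58 MHz, appears at 13.7 MHz.
Distinct values: {6.44 MHz, 9.42 MHz, 11.26 MHz, 13.7 MHz}.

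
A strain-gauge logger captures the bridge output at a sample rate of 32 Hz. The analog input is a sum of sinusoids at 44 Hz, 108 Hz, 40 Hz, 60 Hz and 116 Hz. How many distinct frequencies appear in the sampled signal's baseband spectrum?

fs/2 = 16 Hz.
44 Hz mod fs = 12 Hz.
12 Hz ≤ fs/2 = 16 Hz, appears at 12 Hz.
108 Hz mod fs = 12 Hz.
12 Hz ≤ fs/2 = 16 Hz, appears at 12 Hz.
40 Hz mod fs = 8 Hz.
8 Hz ≤ fs/2 = 16 Hz, appears at 8 Hz.
60 Hz mod fs = 28 Hz.
28 Hz > fs/2 = 16 Hz, folds to fs − 28 Hz = 4 Hz.
116 Hz mod fs = 20 Hz.
20 Hz > fs/2 = 16 Hz, folds to fs − 20 Hz = 12 Hz.
Distinct values: {4 Hz, 8 Hz, 12 Hz} → 3.

3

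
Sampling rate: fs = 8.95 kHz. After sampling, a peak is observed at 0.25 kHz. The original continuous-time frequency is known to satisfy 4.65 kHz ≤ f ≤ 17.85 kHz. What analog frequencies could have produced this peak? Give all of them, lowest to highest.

8.7 kHz, 9.2 kHz, 17.65 kHz

Frequencies that alias to 0.25 kHz are k·fs ± 0.25 kHz for integer k ≥ 0.
k=0: 0.25 kHz.
k=1: 8.7 kHz, 9.2 kHz.
k=2: 17.65 kHz, 18.15 kHz.
k=3: 26.6 kHz, 27.1 kHz.
Within [4.65 kHz, 17.85 kHz]: 8.7 kHz, 9.2 kHz, 17.65 kHz.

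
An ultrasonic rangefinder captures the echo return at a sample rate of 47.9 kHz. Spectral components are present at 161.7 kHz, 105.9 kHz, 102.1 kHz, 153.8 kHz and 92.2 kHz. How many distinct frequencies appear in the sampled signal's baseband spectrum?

4

fs/2 = 23.95 kHz.
161.7 kHz mod fs = 18 kHz.
18 kHz ≤ fs/2 = 23.95 kHz, appears at 18 kHz.
105.9 kHz mod fs = 10.1 kHz.
10.1 kHz ≤ fs/2 = 23.95 kHz, appears at 10.1 kHz.
102.1 kHz mod fs = 6.3 kHz.
6.3 kHz ≤ fs/2 = 23.95 kHz, appears at 6.3 kHz.
153.8 kHz mod fs = 10.1 kHz.
10.1 kHz ≤ fs/2 = 23.95 kHz, appears at 10.1 kHz.
92.2 kHz mod fs = 44.3 kHz.
44.3 kHz > fs/2 = 23.95 kHz, folds to fs − 44.3 kHz = 3.6 kHz.
Distinct values: {3.6 kHz, 6.3 kHz, 10.1 kHz, 18 kHz} → 4.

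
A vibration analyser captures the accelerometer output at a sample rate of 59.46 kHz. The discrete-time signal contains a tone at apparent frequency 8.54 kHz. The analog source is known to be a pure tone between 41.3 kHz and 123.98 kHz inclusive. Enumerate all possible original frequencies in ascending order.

50.92 kHz, 68 kHz, 110.38 kHz

Frequencies that alias to 8.54 kHz are k·fs ± 8.54 kHz for integer k ≥ 0.
k=0: 8.54 kHz.
k=1: 50.92 kHz, 68 kHz.
k=2: 110.38 kHz, 127.46 kHz.
k=3: 169.84 kHz, 186.92 kHz.
Within [41.3 kHz, 123.98 kHz]: 50.92 kHz, 68 kHz, 110.38 kHz.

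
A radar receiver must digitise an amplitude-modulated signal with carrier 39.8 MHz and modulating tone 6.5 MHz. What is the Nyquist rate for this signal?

92.6 MHz

AM sidebands sit at fc ± fm = 33.3 MHz and 46.3 MHz.
Highest-frequency component: 46.3 MHz.
Nyquist rate = 2 × 46.3 MHz = 92.6 MHz.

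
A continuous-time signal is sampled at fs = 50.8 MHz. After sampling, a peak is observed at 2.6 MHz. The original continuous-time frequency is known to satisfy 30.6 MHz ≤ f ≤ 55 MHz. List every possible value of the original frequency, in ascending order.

Frequencies that alias to 2.6 MHz are k·fs ± 2.6 MHz for integer k ≥ 0.
k=0: 2.6 MHz.
k=1: 48.2 MHz, 53.4 MHz.
k=2: 99 MHz, 104.2 MHz.
Within [30.6 MHz, 55 MHz]: 48.2 MHz, 53.4 MHz.

48.2 MHz, 53.4 MHz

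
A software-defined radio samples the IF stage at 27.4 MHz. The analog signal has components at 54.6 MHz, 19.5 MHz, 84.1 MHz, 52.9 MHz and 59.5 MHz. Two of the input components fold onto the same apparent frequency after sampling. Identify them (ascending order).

52.9 MHz, 84.1 MHz

fs/2 = 13.7 MHz.
54.6 MHz mod fs = 27.2 MHz.
27.2 MHz > fs/2 = 13.7 MHz, folds to fs − 27.2 MHz = 0.2 MHz.
19.5 MHz > fs/2 = 13.7 MHz, folds to fs − 19.5 MHz = 7.9 MHz.
84.1 MHz mod fs = 1.9 MHz.
1.9 MHz ≤ fs/2 = 13.7 MHz, appears at 1.9 MHz.
52.9 MHz mod fs = 25.5 MHz.
25.5 MHz > fs/2 = 13.7 MHz, folds to fs − 25.5 MHz = 1.9 MHz.
59.5 MHz mod fs = 4.7 MHz.
4.7 MHz ≤ fs/2 = 13.7 MHz, appears at 4.7 MHz.
52.9 MHz and 84.1 MHz both map to 1.9 MHz.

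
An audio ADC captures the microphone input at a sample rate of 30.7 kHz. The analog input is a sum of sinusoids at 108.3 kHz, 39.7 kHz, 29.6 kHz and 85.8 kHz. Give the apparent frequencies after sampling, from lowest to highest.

fs/2 = 15.35 kHz.
108.3 kHz mod fs = 16.2 kHz.
16.2 kHz > fs/2 = 15.35 kHz, folds to fs − 16.2 kHz = 14.5 kHz.
39.7 kHz mod fs = 9 kHz.
9 kHz ≤ fs/2 = 15.35 kHz, appears at 9 kHz.
29.6 kHz > fs/2 = 15.35 kHz, folds to fs − 29.6 kHz = 1.1 kHz.
85.8 kHz mod fs = 24.4 kHz.
24.4 kHz > fs/2 = 15.35 kHz, folds to fs − 24.4 kHz = 6.3 kHz.
Distinct values: {1.1 kHz, 6.3 kHz, 9 kHz, 14.5 kHz}.

1.1 kHz, 6.3 kHz, 9 kHz, 14.5 kHz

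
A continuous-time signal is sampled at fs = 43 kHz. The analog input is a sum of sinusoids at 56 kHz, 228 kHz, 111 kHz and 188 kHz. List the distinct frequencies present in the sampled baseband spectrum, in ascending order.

13 kHz, 16 kHz, 18 kHz

fs/2 = 21.5 kHz.
56 kHz mod fs = 13 kHz.
13 kHz ≤ fs/2 = 21.5 kHz, appears at 13 kHz.
228 kHz mod fs = 13 kHz.
13 kHz ≤ fs/2 = 21.5 kHz, appears at 13 kHz.
111 kHz mod fs = 25 kHz.
25 kHz > fs/2 = 21.5 kHz, folds to fs − 25 kHz = 18 kHz.
188 kHz mod fs = 16 kHz.
16 kHz ≤ fs/2 = 21.5 kHz, appears at 16 kHz.
Distinct values: {13 kHz, 16 kHz, 18 kHz}.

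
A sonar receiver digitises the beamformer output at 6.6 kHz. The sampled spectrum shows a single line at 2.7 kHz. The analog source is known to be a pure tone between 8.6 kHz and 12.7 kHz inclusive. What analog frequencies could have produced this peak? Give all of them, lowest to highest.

Frequencies that alias to 2.7 kHz are k·fs ± 2.7 kHz for integer k ≥ 0.
k=0: 2.7 kHz.
k=1: 3.9 kHz, 9.3 kHz.
k=2: 10.5 kHz, 15.9 kHz.
k=3: 17.1 kHz, 22.5 kHz.
Within [8.6 kHz, 12.7 kHz]: 9.3 kHz, 10.5 kHz.

9.3 kHz, 10.5 kHz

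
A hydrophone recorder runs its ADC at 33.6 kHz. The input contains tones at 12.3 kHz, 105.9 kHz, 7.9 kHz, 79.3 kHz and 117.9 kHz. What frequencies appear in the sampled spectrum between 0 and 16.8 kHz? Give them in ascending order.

fs/2 = 16.8 kHz.
12.3 kHz ≤ fs/2 = 16.8 kHz, passes unchanged.
105.9 kHz mod fs = 5.1 kHz.
5.1 kHz ≤ fs/2 = 16.8 kHz, appears at 5.1 kHz.
7.9 kHz ≤ fs/2 = 16.8 kHz, passes unchanged.
79.3 kHz mod fs = 12.1 kHz.
12.1 kHz ≤ fs/2 = 16.8 kHz, appears at 12.1 kHz.
117.9 kHz mod fs = 17.1 kHz.
17.1 kHz > fs/2 = 16.8 kHz, folds to fs − 17.1 kHz = 16.5 kHz.
Distinct values: {5.1 kHz, 7.9 kHz, 12.1 kHz, 12.3 kHz, 16.5 kHz}.

5.1 kHz, 7.9 kHz, 12.1 kHz, 12.3 kHz, 16.5 kHz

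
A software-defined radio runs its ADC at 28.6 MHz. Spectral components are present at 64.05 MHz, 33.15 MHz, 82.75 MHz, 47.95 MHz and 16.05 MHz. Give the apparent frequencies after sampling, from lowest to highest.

3.05 MHz, 4.55 MHz, 6.85 MHz, 9.25 MHz, 12.55 MHz

fs/2 = 14.3 MHz.
64.05 MHz mod fs = 6.85 MHz.
6.85 MHz ≤ fs/2 = 14.3 MHz, appears at 6.85 MHz.
33.15 MHz mod fs = 4.55 MHz.
4.55 MHz ≤ fs/2 = 14.3 MHz, appears at 4.55 MHz.
82.75 MHz mod fs = 25.55 MHz.
25.55 MHz > fs/2 = 14.3 MHz, folds to fs − 25.55 MHz = 3.05 MHz.
47.95 MHz mod fs = 19.35 MHz.
19.35 MHz > fs/2 = 14.3 MHz, folds to fs − 19.35 MHz = 9.25 MHz.
16.05 MHz > fs/2 = 14.3 MHz, folds to fs − 16.05 MHz = 12.55 MHz.
Distinct values: {3.05 MHz, 4.55 MHz, 6.85 MHz, 9.25 MHz, 12.55 MHz}.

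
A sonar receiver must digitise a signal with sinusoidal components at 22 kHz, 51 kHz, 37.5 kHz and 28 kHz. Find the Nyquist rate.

Highest-frequency component: 51 kHz.
Nyquist rate = 2 × 51 kHz = 102 kHz.

102 kHz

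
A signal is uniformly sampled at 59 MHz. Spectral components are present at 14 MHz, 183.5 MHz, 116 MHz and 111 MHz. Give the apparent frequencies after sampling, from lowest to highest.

2 MHz, 6.5 MHz, 7 MHz, 14 MHz

fs/2 = 29.5 MHz.
14 MHz ≤ fs/2 = 29.5 MHz, passes unchanged.
183.5 MHz mod fs = 6.5 MHz.
6.5 MHz ≤ fs/2 = 29.5 MHz, appears at 6.5 MHz.
116 MHz mod fs = 57 MHz.
57 MHz > fs/2 = 29.5 MHz, folds to fs − 57 MHz = 2 MHz.
111 MHz mod fs = 52 MHz.
52 MHz > fs/2 = 29.5 MHz, folds to fs − 52 MHz = 7 MHz.
Distinct values: {2 MHz, 6.5 MHz, 7 MHz, 14 MHz}.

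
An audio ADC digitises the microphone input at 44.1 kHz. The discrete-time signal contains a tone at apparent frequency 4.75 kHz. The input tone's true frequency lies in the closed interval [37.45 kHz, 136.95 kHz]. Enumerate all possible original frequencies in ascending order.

39.35 kHz, 48.85 kHz, 83.45 kHz, 92.95 kHz, 127.55 kHz

Frequencies that alias to 4.75 kHz are k·fs ± 4.75 kHz for integer k ≥ 0.
k=0: 4.75 kHz.
k=1: 39.35 kHz, 48.85 kHz.
k=2: 83.45 kHz, 92.95 kHz.
k=3: 127.55 kHz, 137.05 kHz.
k=4: 171.65 kHz, 181.15 kHz.
Within [37.45 kHz, 136.95 kHz]: 39.35 kHz, 48.85 kHz, 83.45 kHz, 92.95 kHz, 127.55 kHz.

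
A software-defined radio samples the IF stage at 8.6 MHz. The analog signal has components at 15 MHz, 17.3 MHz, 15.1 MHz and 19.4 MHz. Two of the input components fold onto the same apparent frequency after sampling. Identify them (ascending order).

15 MHz, 19.4 MHz

fs/2 = 4.3 MHz.
15 MHz mod fs = 6.4 MHz.
6.4 MHz > fs/2 = 4.3 MHz, folds to fs − 6.4 MHz = 2.2 MHz.
17.3 MHz mod fs = 0.1 MHz.
0.1 MHz ≤ fs/2 = 4.3 MHz, appears at 0.1 MHz.
15.1 MHz mod fs = 6.5 MHz.
6.5 MHz > fs/2 = 4.3 MHz, folds to fs − 6.5 MHz = 2.1 MHz.
19.4 MHz mod fs = 2.2 MHz.
2.2 MHz ≤ fs/2 = 4.3 MHz, appears at 2.2 MHz.
15 MHz and 19.4 MHz both map to 2.2 MHz.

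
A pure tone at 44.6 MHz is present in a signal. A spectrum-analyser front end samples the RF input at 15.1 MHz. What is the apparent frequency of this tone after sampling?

0.7 MHz

44.6 MHz mod fs = 14.4 MHz.
14.4 MHz > fs/2 = 7.55 MHz, folds to fs − 14.4 MHz = 0.7 MHz.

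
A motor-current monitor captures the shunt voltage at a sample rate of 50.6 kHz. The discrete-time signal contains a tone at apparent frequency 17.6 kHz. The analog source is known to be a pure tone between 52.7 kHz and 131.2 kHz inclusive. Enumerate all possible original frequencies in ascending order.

68.2 kHz, 83.6 kHz, 118.8 kHz

Frequencies that alias to 17.6 kHz are k·fs ± 17.6 kHz for integer k ≥ 0.
k=0: 17.6 kHz.
k=1: 33 kHz, 68.2 kHz.
k=2: 83.6 kHz, 118.8 kHz.
k=3: 134.2 kHz, 169.4 kHz.
Within [52.7 kHz, 131.2 kHz]: 68.2 kHz, 83.6 kHz, 118.8 kHz.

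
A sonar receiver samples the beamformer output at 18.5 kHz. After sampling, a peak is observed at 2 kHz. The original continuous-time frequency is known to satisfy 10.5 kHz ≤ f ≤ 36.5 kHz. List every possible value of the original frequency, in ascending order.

16.5 kHz, 20.5 kHz, 35 kHz

Frequencies that alias to 2 kHz are k·fs ± 2 kHz for integer k ≥ 0.
k=0: 2 kHz.
k=1: 16.5 kHz, 20.5 kHz.
k=2: 35 kHz, 39 kHz.
k=3: 53.5 kHz, 57.5 kHz.
Within [10.5 kHz, 36.5 kHz]: 16.5 kHz, 20.5 kHz, 35 kHz.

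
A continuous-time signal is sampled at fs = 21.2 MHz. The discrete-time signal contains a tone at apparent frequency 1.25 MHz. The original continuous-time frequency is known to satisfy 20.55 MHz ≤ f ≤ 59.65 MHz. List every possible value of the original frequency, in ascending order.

22.45 MHz, 41.15 MHz, 43.65 MHz

Frequencies that alias to 1.25 MHz are k·fs ± 1.25 MHz for integer k ≥ 0.
k=0: 1.25 MHz.
k=1: 19.95 MHz, 22.45 MHz.
k=2: 41.15 MHz, 43.65 MHz.
k=3: 62.35 MHz, 64.85 MHz.
Within [20.55 MHz, 59.65 MHz]: 22.45 MHz, 41.15 MHz, 43.65 MHz.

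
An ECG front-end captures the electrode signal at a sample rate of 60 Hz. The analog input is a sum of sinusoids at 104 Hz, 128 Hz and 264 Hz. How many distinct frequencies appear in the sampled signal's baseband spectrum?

3

fs/2 = 30 Hz.
104 Hz mod fs = 44 Hz.
44 Hz > fs/2 = 30 Hz, folds to fs − 44 Hz = 16 Hz.
128 Hz mod fs = 8 Hz.
8 Hz ≤ fs/2 = 30 Hz, appears at 8 Hz.
264 Hz mod fs = 24 Hz.
24 Hz ≤ fs/2 = 30 Hz, appears at 24 Hz.
Distinct values: {8 Hz, 16 Hz, 24 Hz} → 3.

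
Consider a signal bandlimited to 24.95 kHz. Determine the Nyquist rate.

Nyquist rate = 2 × 24.95 kHz = 49.9 kHz.

49.9 kHz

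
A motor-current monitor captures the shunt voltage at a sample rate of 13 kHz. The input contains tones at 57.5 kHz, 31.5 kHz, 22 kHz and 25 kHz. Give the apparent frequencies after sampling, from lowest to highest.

1 kHz, 4 kHz, 5.5 kHz

fs/2 = 6.5 kHz.
57.5 kHz mod fs = 5.5 kHz.
5.5 kHz ≤ fs/2 = 6.5 kHz, appears at 5.5 kHz.
31.5 kHz mod fs = 5.5 kHz.
5.5 kHz ≤ fs/2 = 6.5 kHz, appears at 5.5 kHz.
22 kHz mod fs = 9 kHz.
9 kHz > fs/2 = 6.5 kHz, folds to fs − 9 kHz = 4 kHz.
25 kHz mod fs = 12 kHz.
12 kHz > fs/2 = 6.5 kHz, folds to fs − 12 kHz = 1 kHz.
Distinct values: {1 kHz, 4 kHz, 5.5 kHz}.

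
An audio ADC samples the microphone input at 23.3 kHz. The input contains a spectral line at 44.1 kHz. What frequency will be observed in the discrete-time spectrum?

44.1 kHz mod fs = 20.8 kHz.
20.8 kHz > fs/2 = 11.65 kHz, folds to fs − 20.8 kHz = 2.5 kHz.

2.5 kHz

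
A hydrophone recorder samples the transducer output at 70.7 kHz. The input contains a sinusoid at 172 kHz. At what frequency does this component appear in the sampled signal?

172 kHz mod fs = 30.6 kHz.
30.6 kHz ≤ fs/2 = 35.35 kHz, appears at 30.6 kHz.

30.6 kHz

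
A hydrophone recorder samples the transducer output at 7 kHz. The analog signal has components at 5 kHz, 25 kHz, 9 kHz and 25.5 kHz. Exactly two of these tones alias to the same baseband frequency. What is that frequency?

fs/2 = 3.5 kHz.
5 kHz > fs/2 = 3.5 kHz, folds to fs − 5 kHz = 2 kHz.
25 kHz mod fs = 4 kHz.
4 kHz > fs/2 = 3.5 kHz, folds to fs − 4 kHz = 3 kHz.
9 kHz mod fs = 2 kHz.
2 kHz ≤ fs/2 = 3.5 kHz, appears at 2 kHz.
25.5 kHz mod fs = 4.5 kHz.
4.5 kHz > fs/2 = 3.5 kHz, folds to fs − 4.5 kHz = 2.5 kHz.
5 kHz and 9 kHz both map to 2 kHz.

2 kHz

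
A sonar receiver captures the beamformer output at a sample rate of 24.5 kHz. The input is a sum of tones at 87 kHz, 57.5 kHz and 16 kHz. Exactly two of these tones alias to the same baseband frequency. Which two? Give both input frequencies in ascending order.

16 kHz, 57.5 kHz

fs/2 = 12.25 kHz.
87 kHz mod fs = 13.5 kHz.
13.5 kHz > fs/2 = 12.25 kHz, folds to fs − 13.5 kHz = 11 kHz.
57.5 kHz mod fs = 8.5 kHz.
8.5 kHz ≤ fs/2 = 12.25 kHz, appears at 8.5 kHz.
16 kHz > fs/2 = 12.25 kHz, folds to fs − 16 kHz = 8.5 kHz.
16 kHz and 57.5 kHz both map to 8.5 kHz.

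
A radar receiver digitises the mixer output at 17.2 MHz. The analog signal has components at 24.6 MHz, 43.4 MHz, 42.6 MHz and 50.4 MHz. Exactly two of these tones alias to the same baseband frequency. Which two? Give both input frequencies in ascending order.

42.6 MHz, 43.4 MHz

fs/2 = 8.6 MHz.
24.6 MHz mod fs = 7.4 MHz.
7.4 MHz ≤ fs/2 = 8.6 MHz, appears at 7.4 MHz.
43.4 MHz mod fs = 9 MHz.
9 MHz > fs/2 = 8.6 MHz, folds to fs − 9 MHz = 8.2 MHz.
42.6 MHz mod fs = 8.2 MHz.
8.2 MHz ≤ fs/2 = 8.6 MHz, appears at 8.2 MHz.
50.4 MHz mod fs = 16 MHz.
16 MHz > fs/2 = 8.6 MHz, folds to fs − 16 MHz = 1.2 MHz.
42.6 MHz and 43.4 MHz both map to 8.2 MHz.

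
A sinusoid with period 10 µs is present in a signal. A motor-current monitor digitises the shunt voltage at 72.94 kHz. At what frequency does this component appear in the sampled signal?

T = 10 µs → f = 1/T = 100 kHz.
100 kHz mod fs = 27.06 kHz.
27.06 kHz ≤ fs/2 = 36.47 kHz, appears at 27.06 kHz.

27.06 kHz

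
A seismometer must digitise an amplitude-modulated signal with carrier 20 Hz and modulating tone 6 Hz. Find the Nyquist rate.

AM sidebands sit at fc ± fm = 14 Hz and 26 Hz.
Highest-frequency component: 26 Hz.
Nyquist rate = 2 × 26 Hz = 52 Hz.

52 Hz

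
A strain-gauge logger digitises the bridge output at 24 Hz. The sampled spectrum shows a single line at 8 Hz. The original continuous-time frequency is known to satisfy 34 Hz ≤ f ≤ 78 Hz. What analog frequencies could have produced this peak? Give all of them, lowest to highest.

Frequencies that alias to 8 Hz are k·fs ± 8 Hz for integer k ≥ 0.
k=0: 8 Hz.
k=1: 16 Hz, 32 Hz.
k=2: 40 Hz, 56 Hz.
k=3: 64 Hz, 80 Hz.
k=4: 88 Hz, 104 Hz.
Within [34 Hz, 78 Hz]: 40 Hz, 56 Hz, 64 Hz.

40 Hz, 56 Hz, 64 Hz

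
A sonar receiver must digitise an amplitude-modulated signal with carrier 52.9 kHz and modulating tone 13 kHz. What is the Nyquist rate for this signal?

AM sidebands sit at fc ± fm = 39.9 kHz and 65.9 kHz.
Highest-frequency component: 65.9 kHz.
Nyquist rate = 2 × 65.9 kHz = 131.8 kHz.

131.8 kHz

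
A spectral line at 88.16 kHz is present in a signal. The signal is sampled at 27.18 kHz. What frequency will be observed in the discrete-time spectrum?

6.62 kHz

88.16 kHz mod fs = 6.62 kHz.
6.62 kHz ≤ fs/2 = 13.59 kHz, appears at 6.62 kHz.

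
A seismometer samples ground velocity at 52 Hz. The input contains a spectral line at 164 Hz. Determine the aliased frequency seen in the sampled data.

8 Hz

164 Hz mod fs = 8 Hz.
8 Hz ≤ fs/2 = 26 Hz, appears at 8 Hz.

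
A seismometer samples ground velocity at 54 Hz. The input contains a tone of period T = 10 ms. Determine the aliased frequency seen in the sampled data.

T = 10 ms → f = 1/T = 100 Hz.
100 Hz mod fs = 46 Hz.
46 Hz > fs/2 = 27 Hz, folds to fs − 46 Hz = 8 Hz.

8 Hz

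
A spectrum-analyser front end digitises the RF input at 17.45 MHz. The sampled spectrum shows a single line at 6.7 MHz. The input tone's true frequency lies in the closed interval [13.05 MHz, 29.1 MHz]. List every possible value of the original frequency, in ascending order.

Frequencies that alias to 6.7 MHz are k·fs ± 6.7 MHz for integer k ≥ 0.
k=0: 6.7 MHz.
k=1: 10.75 MHz, 24.15 MHz.
k=2: 28.2 MHz, 41.6 MHz.
k=3: 45.65 MHz, 59.05 MHz.
Within [13.05 MHz, 29.1 MHz]: 24.15 MHz, 28.2 MHz.

24.15 MHz, 28.2 MHz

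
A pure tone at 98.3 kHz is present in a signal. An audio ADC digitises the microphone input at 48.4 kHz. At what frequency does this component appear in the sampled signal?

1.5 kHz

98.3 kHz mod fs = 1.5 kHz.
1.5 kHz ≤ fs/2 = 24.2 kHz, appears at 1.5 kHz.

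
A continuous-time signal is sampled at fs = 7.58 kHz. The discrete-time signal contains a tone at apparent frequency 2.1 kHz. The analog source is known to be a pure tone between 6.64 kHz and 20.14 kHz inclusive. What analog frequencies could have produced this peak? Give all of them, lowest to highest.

Frequencies that alias to 2.1 kHz are k·fs ± 2.1 kHz for integer k ≥ 0.
k=0: 2.1 kHz.
k=1: 5.48 kHz, 9.68 kHz.
k=2: 13.06 kHz, 17.26 kHz.
k=3: 20.64 kHz, 24.84 kHz.
Within [6.64 kHz, 20.14 kHz]: 9.68 kHz, 13.06 kHz, 17.26 kHz.

9.68 kHz, 13.06 kHz, 17.26 kHz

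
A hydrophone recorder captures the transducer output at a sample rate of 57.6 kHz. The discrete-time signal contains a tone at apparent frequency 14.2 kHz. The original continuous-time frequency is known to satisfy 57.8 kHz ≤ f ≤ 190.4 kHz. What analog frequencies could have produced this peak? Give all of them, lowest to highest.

71.8 kHz, 101 kHz, 129.4 kHz, 158.6 kHz, 187 kHz

Frequencies that alias to 14.2 kHz are k·fs ± 14.2 kHz for integer k ≥ 0.
k=0: 14.2 kHz.
k=1: 43.4 kHz, 71.8 kHz.
k=2: 101 kHz, 129.4 kHz.
k=3: 158.6 kHz, 187 kHz.
k=4: 216.2 kHz, 244.6 kHz.
Within [57.8 kHz, 190.4 kHz]: 71.8 kHz, 101 kHz, 129.4 kHz, 158.6 kHz, 187 kHz.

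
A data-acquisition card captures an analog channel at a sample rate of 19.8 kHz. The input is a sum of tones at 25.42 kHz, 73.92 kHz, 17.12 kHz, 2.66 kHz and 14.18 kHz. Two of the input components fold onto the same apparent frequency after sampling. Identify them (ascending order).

fs/2 = 9.9 kHz.
25.42 kHz mod fs = 5.62 kHz.
5.62 kHz ≤ fs/2 = 9.9 kHz, appears at 5.62 kHz.
73.92 kHz mod fs = 14.52 kHz.
14.52 kHz > fs/2 = 9.9 kHz, folds to fs − 14.52 kHz = 5.28 kHz.
17.12 kHz > fs/2 = 9.9 kHz, folds to fs − 17.12 kHz = 2.68 kHz.
2.66 kHz ≤ fs/2 = 9.9 kHz, passes unchanged.
14.18 kHz > fs/2 = 9.9 kHz, folds to fs − 14.18 kHz = 5.62 kHz.
14.18 kHz and 25.42 kHz both map to 5.62 kHz.

14.18 kHz, 25.42 kHz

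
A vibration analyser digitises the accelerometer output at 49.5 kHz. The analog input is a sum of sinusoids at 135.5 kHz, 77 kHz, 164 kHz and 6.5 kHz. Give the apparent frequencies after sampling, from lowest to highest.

fs/2 = 24.75 kHz.
135.5 kHz mod fs = 36.5 kHz.
36.5 kHz > fs/2 = 24.75 kHz, folds to fs − 36.5 kHz = 13 kHz.
77 kHz mod fs = 27.5 kHz.
27.5 kHz > fs/2 = 24.75 kHz, folds to fs − 27.5 kHz = 22 kHz.
164 kHz mod fs = 15.5 kHz.
15.5 kHz ≤ fs/2 = 24.75 kHz, appears at 15.5 kHz.
6.5 kHz ≤ fs/2 = 24.75 kHz, passes unchanged.
Distinct values: {6.5 kHz, 13 kHz, 15.5 kHz, 22 kHz}.

6.5 kHz, 13 kHz, 15.5 kHz, 22 kHz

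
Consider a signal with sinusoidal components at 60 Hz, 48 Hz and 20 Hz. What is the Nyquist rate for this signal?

120 Hz

Highest-frequency component: 60 Hz.
Nyquist rate = 2 × 60 Hz = 120 Hz.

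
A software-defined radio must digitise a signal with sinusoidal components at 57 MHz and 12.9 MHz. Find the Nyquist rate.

Highest-frequency component: 57 MHz.
Nyquist rate = 2 × 57 MHz = 114 MHz.

114 MHz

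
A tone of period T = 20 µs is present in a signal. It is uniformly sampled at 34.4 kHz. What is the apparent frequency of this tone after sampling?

T = 20 µs → f = 1/T = 50 kHz.
50 kHz mod fs = 15.6 kHz.
15.6 kHz ≤ fs/2 = 17.2 kHz, appears at 15.6 kHz.

15.6 kHz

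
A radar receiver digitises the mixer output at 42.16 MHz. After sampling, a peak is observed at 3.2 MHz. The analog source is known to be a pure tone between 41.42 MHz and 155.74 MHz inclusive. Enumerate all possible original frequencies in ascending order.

Frequencies that alias to 3.2 MHz are k·fs ± 3.2 MHz for integer k ≥ 0.
k=0: 3.2 MHz.
k=1: 38.96 MHz, 45.36 MHz.
k=2: 81.12 MHz, 87.52 MHz.
k=3: 123.28 MHz, 129.68 MHz.
k=4: 165.44 MHz, 171.84 MHz.
Within [41.42 MHz, 155.74 MHz]: 45.36 MHz, 81.12 MHz, 87.52 MHz, 123.28 MHz, 129.68 MHz.

45.36 MHz, 81.12 MHz, 87.52 MHz, 123.28 MHz, 129.68 MHz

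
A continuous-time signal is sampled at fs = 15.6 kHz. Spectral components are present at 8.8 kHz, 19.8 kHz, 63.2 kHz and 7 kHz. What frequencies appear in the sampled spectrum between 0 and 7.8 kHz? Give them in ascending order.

0.8 kHz, 4.2 kHz, 6.8 kHz, 7 kHz

fs/2 = 7.8 kHz.
8.8 kHz > fs/2 = 7.8 kHz, folds to fs − 8.8 kHz = 6.8 kHz.
19.8 kHz mod fs = 4.2 kHz.
4.2 kHz ≤ fs/2 = 7.8 kHz, appears at 4.2 kHz.
63.2 kHz mod fs = 0.8 kHz.
0.8 kHz ≤ fs/2 = 7.8 kHz, appears at 0.8 kHz.
7 kHz ≤ fs/2 = 7.8 kHz, passes unchanged.
Distinct values: {0.8 kHz, 4.2 kHz, 6.8 kHz, 7 kHz}.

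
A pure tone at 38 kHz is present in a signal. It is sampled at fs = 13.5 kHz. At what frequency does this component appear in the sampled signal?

2.5 kHz

38 kHz mod fs = 11 kHz.
11 kHz > fs/2 = 6.75 kHz, folds to fs − 11 kHz = 2.5 kHz.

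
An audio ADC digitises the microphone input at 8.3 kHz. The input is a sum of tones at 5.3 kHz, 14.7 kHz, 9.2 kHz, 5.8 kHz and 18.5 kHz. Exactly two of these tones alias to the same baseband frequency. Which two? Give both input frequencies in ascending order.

fs/2 = 4.15 kHz.
5.3 kHz > fs/2 = 4.15 kHz, folds to fs − 5.3 kHz = 3 kHz.
14.7 kHz mod fs = 6.4 kHz.
6.4 kHz > fs/2 = 4.15 kHz, folds to fs − 6.4 kHz = 1.9 kHz.
9.2 kHz mod fs = 0.9 kHz.
0.9 kHz ≤ fs/2 = 4.15 kHz, appears at 0.9 kHz.
5.8 kHz > fs/2 = 4.15 kHz, folds to fs − 5.8 kHz = 2.5 kHz.
18.5 kHz mod fs = 1.9 kHz.
1.9 kHz ≤ fs/2 = 4.15 kHz, appears at 1.9 kHz.
14.7 kHz and 18.5 kHz both map to 1.9 kHz.

14.7 kHz, 18.5 kHz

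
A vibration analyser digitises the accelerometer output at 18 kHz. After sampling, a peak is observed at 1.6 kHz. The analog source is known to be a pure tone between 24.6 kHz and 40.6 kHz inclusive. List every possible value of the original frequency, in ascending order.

34.4 kHz, 37.6 kHz

Frequencies that alias to 1.6 kHz are k·fs ± 1.6 kHz for integer k ≥ 0.
k=0: 1.6 kHz.
k=1: 16.4 kHz, 19.6 kHz.
k=2: 34.4 kHz, 37.6 kHz.
k=3: 52.4 kHz, 55.6 kHz.
Within [24.6 kHz, 40.6 kHz]: 34.4 kHz, 37.6 kHz.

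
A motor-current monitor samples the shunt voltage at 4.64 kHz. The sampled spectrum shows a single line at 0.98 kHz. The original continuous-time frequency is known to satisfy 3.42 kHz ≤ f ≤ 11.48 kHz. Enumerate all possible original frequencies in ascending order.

Frequencies that alias to 0.98 kHz are k·fs ± 0.98 kHz for integer k ≥ 0.
k=0: 0.98 kHz.
k=1: 3.66 kHz, 5.62 kHz.
k=2: 8.3 kHz, 10.26 kHz.
k=3: 12.94 kHz, 14.9 kHz.
Within [3.42 kHz, 11.48 kHz]: 3.66 kHz, 5.62 kHz, 8.3 kHz, 10.26 kHz.

3.66 kHz, 5.62 kHz, 8.3 kHz, 10.26 kHz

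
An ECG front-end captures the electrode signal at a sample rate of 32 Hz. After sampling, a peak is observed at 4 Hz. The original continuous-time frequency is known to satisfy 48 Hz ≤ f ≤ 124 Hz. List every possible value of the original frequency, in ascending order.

Frequencies that alias to 4 Hz are k·fs ± 4 Hz for integer k ≥ 0.
k=0: 4 Hz.
k=1: 28 Hz, 36 Hz.
k=2: 60 Hz, 68 Hz.
k=3: 92 Hz, 100 Hz.
k=4: 124 Hz, 132 Hz.
k=5: 156 Hz, 164 Hz.
Within [48 Hz, 124 Hz]: 60 Hz, 68 Hz, 92 Hz, 100 Hz, 124 Hz.

60 Hz, 68 Hz, 92 Hz, 100 Hz, 124 Hz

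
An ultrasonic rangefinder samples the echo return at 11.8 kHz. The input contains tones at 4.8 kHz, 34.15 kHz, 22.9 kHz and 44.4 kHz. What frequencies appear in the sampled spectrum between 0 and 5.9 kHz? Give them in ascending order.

fs/2 = 5.9 kHz.
4.8 kHz ≤ fs/2 = 5.9 kHz, passes unchanged.
34.15 kHz mod fs = 10.55 kHz.
10.55 kHz > fs/2 = 5.9 kHz, folds to fs − 10.55 kHz = 1.25 kHz.
22.9 kHz mod fs = 11.1 kHz.
11.1 kHz > fs/2 = 5.9 kHz, folds to fs − 11.1 kHz = 0.7 kHz.
44.4 kHz mod fs = 9 kHz.
9 kHz > fs/2 = 5.9 kHz, folds to fs − 9 kHz = 2.8 kHz.
Distinct values: {0.7 kHz, 1.25 kHz, 2.8 kHz, 4.8 kHz}.

0.7 kHz, 1.25 kHz, 2.8 kHz, 4.8 kHz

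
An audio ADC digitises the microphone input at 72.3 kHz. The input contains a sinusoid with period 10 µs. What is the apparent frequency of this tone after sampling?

T = 10 µs → f = 1/T = 100 kHz.
100 kHz mod fs = 27.7 kHz.
27.7 kHz ≤ fs/2 = 36.15 kHz, appears at 27.7 kHz.

27.7 kHz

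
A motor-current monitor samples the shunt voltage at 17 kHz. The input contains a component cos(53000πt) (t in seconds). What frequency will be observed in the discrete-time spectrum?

ω = 53000π rad/s → f = ω/(2π) = 26500 Hz = 26.5 kHz.
26.5 kHz mod fs = 9.5 kHz.
9.5 kHz > fs/2 = 8.5 kHz, folds to fs − 9.5 kHz = 7.5 kHz.

7.5 kHz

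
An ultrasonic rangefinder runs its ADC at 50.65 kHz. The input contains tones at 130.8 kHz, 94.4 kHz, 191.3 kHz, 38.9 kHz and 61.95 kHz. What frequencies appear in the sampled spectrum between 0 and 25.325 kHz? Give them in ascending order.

6.9 kHz, 11.3 kHz, 11.75 kHz, 21.15 kHz

fs/2 = 25.325 kHz.
130.8 kHz mod fs = 29.5 kHz.
29.5 kHz > fs/2 = 25.325 kHz, folds to fs − 29.5 kHz = 21.15 kHz.
94.4 kHz mod fs = 43.75 kHz.
43.75 kHz > fs/2 = 25.325 kHz, folds to fs − 43.75 kHz = 6.9 kHz.
191.3 kHz mod fs = 39.35 kHz.
39.35 kHz > fs/2 = 25.325 kHz, folds to fs − 39.35 kHz = 11.3 kHz.
38.9 kHz > fs/2 = 25.325 kHz, folds to fs − 38.9 kHz = 11.75 kHz.
61.95 kHz mod fs = 11.3 kHz.
11.3 kHz ≤ fs/2 = 25.325 kHz, appears at 11.3 kHz.
Distinct values: {6.9 kHz, 11.3 kHz, 11.75 kHz, 21.15 kHz}.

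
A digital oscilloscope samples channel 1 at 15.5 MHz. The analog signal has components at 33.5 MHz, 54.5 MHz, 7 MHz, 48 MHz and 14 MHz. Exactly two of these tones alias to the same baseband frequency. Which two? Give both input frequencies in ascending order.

fs/2 = 7.75 MHz.
33.5 MHz mod fs = 2.5 MHz.
2.5 MHz ≤ fs/2 = 7.75 MHz, appears at 2.5 MHz.
54.5 MHz mod fs = 8 MHz.
8 MHz > fs/2 = 7.75 MHz, folds to fs − 8 MHz = 7.5 MHz.
7 MHz ≤ fs/2 = 7.75 MHz, passes unchanged.
48 MHz mod fs = 1.5 MHz.
1.5 MHz ≤ fs/2 = 7.75 MHz, appears at 1.5 MHz.
14 MHz > fs/2 = 7.75 MHz, folds to fs − 14 MHz = 1.5 MHz.
14 MHz and 48 MHz both map to 1.5 MHz.

14 MHz, 48 MHz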